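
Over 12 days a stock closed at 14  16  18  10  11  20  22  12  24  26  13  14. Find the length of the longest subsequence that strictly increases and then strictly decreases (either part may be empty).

8

inc[i] = longest strictly increasing subsequence ending at i; dec[i] = longest strictly decreasing subsequence starting at i:
i:      1  2  3  4  5  6  7  8  9 10 11 12
a[i]:  14 16 18 10 11 20 22 12 24 26 13 14
inc:    1  2  3  1  2  4  5  3  6  7  4  5
dec:    2  2  2  1  1  2  2  1  2  2  1  1
Best peak at i=10 (value 26): inc=7, dec=2, length 7+2−1 = 8.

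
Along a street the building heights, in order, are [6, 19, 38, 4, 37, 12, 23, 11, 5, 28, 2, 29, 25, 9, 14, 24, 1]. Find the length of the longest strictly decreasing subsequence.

Negate each value so 'decreasing' becomes 'increasing', then run patience tails on the negated sequence:
-6 → extends → [-6]
-19 → replaces -6 → [-19]
-38 → replaces -19 → [-38]
-4 → extends → [-38, -4]
-37 → replaces -4 → [-38, -37]
-12 → extends → [-38, -37, -12]
-23 → replaces -12 → [-38, -37, -23]
-11 → extends → [-38, -37, -23, -11]
-5 → extends → [-38, -37, -23, -11, -5]
-28 → replaces -23 → [-38, -37, -28, -11, -5]
-2 → extends → [-38, -37, -28, -11, -5, -2]
-29 → replaces -28 → [-38, -37, -29, -11, -5, -2]
-25 → replaces -11 → [-38, -37, -29, -25, -5, -2]
-9 → replaces -5 → [-38, -37, -29, -25, -9, -2]
-14 → replaces -9 → [-38, -37, -29, -25, -14, -2]
-24 → replaces -14 → [-38, -37, -29, -25, -24, -2]
-1 → extends → [-38, -37, -29, -25, -24, -2, -1]
Seven tails, so the longest strictly decreasing subsequence of the original has length 7.

7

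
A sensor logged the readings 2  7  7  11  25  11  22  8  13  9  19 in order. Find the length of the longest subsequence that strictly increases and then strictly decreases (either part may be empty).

inc[i] = longest strictly increasing subsequence ending at i; dec[i] = longest strictly decreasing subsequence starting at i:
i:      1  2  3  4  5  6  7  8  9 10 11
a[i]:   2  7  7 11 25 11 22  8 13  9 19
inc:    1  2  2  3  4  3  4  3  4  4  5
dec:    1  1  1  2  4  2  3  1  2  1  1
Best peak at i=5 (value 25): inc=4, dec=4, length 4+4−1 = 7.

7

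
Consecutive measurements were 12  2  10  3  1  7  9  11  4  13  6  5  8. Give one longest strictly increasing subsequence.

2, 3, 7, 9, 11, 13

Patience tails give the LIS length; then backtrack through the dp parents:
12 → extends → [12]
2 → replaces 12 → [2]
10 → extends → [2, 10]
3 → replaces 10 → [2, 3]
1 → replaces 2 → [1, 3]
7 → extends → [1, 3, 7]
9 → extends → [1, 3, 7, 9]
11 → extends → [1, 3, 7, 9, 11]
4 → replaces 7 → [1, 3, 4, 9, 11]
13 → extends → [1, 3, 4, 9, 11, 13]
6 → replaces 9 → [1, 3, 4, 6, 11, 13]
5 → replaces 6 → [1, 3, 4, 5, 11, 13]
8 → replaces 11 → [1, 3, 4, 5, 8, 13]
Length 6; one witness is 2, 3, 7, 9, 11, 13.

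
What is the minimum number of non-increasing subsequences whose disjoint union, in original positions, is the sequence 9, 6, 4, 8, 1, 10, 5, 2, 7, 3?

The minimum number of non-increasing subsequences covering a sequence equals the length of its longest strictly increasing subsequence.
LIS length is 3 (e.g. 6, 8, 10), so 3 piles are needed.

3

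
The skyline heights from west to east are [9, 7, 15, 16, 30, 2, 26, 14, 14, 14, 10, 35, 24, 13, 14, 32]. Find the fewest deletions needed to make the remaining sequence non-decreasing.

Fewest deletions = n − (longest non-decreasing subsequence).
Patience tails:
9 → extends → [9]
7 → replaces 9 → [7]
15 → extends → [7, 15]
16 → extends → [7, 15, 16]
30 → extends → [7, 15, 16, 30]
2 → replaces 7 → [2, 15, 16, 30]
26 → replaces 30 → [2, 15, 16, 26]
14 → replaces 15 → [2, 14, 16, 26]
14 → replaces 16 → [2, 14, 14, 26]
14 → replaces 26 → [2, 14, 14, 14]
10 → replaces 14 → [2, 10, 14, 14]
35 → extends → [2, 10, 14, 14, 35]
24 → replaces 35 → [2, 10, 14, 14, 24]
13 → replaces 14 → [2, 10, 13, 14, 24]
14 → replaces 24 → [2, 10, 13, 14, 14]
32 → extends → [2, 10, 13, 14, 14, 32]
Longest non-decreasing subsequence has length 6, so deletions = 16 − 6 = 10.

10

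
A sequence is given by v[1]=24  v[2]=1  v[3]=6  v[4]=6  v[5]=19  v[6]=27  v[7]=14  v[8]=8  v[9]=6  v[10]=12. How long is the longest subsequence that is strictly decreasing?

Let dp[i] be the longest strictly decreasing subsequence ending at i:
i:      1  2  3  4  5  6  7  8  9 10
v[i]:  24  1  6  6 19 27 14  8  6 12
dp:     1  2  2  2  2  1  3  4  5  4
Maximum is 5.

5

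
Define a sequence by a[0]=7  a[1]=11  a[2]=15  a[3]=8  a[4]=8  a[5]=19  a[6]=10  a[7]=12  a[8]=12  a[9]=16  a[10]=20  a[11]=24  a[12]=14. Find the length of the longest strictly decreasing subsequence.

Let dp[i] be the longest strictly decreasing subsequence ending at i:
i:      0  1  2  3  4  5  6  7  8  9 10 11 12
a[i]:   7 11 15  8  8 19 10 12 12 16 20 24 14
dp:     1  1  1  2  2  1  2  2  2  2  1  1  3
Maximum is 3.

3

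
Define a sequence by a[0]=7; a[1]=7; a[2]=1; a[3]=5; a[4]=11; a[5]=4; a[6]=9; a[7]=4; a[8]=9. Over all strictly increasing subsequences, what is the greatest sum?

Let S[i] be the best sum of a strictly increasing subsequence ending at i:
i:      0  1  2  3  4  5  6  7  8
a[i]:   7  7  1  5 11  4  9  4  9
S:      7  7  1  6 18  5 16  5 16
Maximum is 18 (e.g. 7 + 11).

18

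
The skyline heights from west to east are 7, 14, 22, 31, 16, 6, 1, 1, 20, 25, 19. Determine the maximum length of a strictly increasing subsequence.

5

Let dp[i] be the length of the longest such subsequence ending at index i:
i:      1  2  3  4  5  6  7  8  9 10 11
a[i]:   7 14 22 31 16  6  1  1 20 25 19
dp:     1  2  3  4  3  1  1  1  4  5  4
Maximum dp value is 5.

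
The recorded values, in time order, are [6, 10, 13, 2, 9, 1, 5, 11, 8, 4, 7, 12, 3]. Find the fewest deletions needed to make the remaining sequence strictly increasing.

9

Fewest deletions = n − (longest strictly increasing subsequence).
i:      1  2  3  4  5  6  7  8  9 10 11 12 13
a[i]:   6 10 13  2  9  1  5 11  8  4  7 12  3
dp:     1  2  3  1  2  1  2  3  3  2  3  4  2
max dp = 4, so deletions = 13 − 4 = 9.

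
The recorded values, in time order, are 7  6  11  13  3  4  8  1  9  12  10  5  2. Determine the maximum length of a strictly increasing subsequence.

Let dp[i] be the length of the longest such subsequence ending at index i:
i:      1  2  3  4  5  6  7  8  9 10 11 12 13
a[i]:   7  6 11 13  3  4  8  1  9 12 10  5  2
dp:     1  1  2  3  1  2  3  1  4  5  5  3  2
Maximum dp value is 5.

5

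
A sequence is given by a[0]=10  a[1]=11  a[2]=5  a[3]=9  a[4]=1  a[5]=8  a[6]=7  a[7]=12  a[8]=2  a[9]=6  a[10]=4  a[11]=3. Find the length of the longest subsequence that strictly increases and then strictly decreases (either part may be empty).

inc[i] = longest strictly increasing subsequence ending at i; dec[i] = longest strictly decreasing subsequence starting at i:
i:      0  1  2  3  4  5  6  7  8  9 10 11
a[i]:  10 11  5  9  1  8  7 12  2  6  4  3
inc:    1  2  1  2  1  2  2  3  2  3  3  3
dec:    7  7  3  6  1  5  4  4  1  3  2  1
Best peak at i=1 (value 11): inc=2, dec=7, length 2+7−1 = 8.

8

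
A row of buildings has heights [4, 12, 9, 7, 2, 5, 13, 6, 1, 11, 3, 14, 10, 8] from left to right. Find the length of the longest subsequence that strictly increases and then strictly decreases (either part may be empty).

7

inc[i] = longest strictly increasing subsequence ending at i; dec[i] = longest strictly decreasing subsequence starting at i:
i:      1  2  3  4  5  6  7  8  9 10 11 12 13 14
a[i]:   4 12  9  7  2  5 13  6  1 11  3 14 10  8
inc:    1  2  2  2  1  2  3  3  1  4  2  5  4  4
dec:    3  5  4  3  2  2  4  2  1  3  1  3  2  1
Best peak at i=12 (value 14): inc=5, dec=3, length 5+3−1 = 7.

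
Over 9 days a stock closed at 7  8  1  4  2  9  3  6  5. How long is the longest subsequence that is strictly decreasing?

3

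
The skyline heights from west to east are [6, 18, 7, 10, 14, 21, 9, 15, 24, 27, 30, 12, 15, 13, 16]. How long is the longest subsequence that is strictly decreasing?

Negate each value so 'decreasing' becomes 'increasing', then run patience tails on the negated sequence:
-6 → extends → [-6]
-18 → replaces -6 → [-18]
-7 → extends → [-18, -7]
-10 → replaces -7 → [-18, -10]
-14 → replaces -10 → [-18, -14]
-21 → replaces -18 → [-21, -14]
-9 → extends → [-21, -14, -9]
-15 → replaces -14 → [-21, -15, -9]
-24 → replaces -21 → [-24, -15, -9]
-27 → replaces -24 → [-27, -15, -9]
-30 → replaces -27 → [-30, -15, -9]
-12 → replaces -9 → [-30, -15, -12]
-15 → already a tail → [-30, -15, -12]
-13 → replaces -12 → [-30, -15, -13]
-16 → replaces -15 → [-30, -16, -13]
Three tails, so the longest strictly decreasing subsequence of the original has length 3.

3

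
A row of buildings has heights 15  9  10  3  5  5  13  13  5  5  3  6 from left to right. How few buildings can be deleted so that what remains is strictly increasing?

Fewest deletions = n − (longest strictly increasing subsequence).
Patience tails:
15 → extends → [15]
9 → replaces 15 → [9]
10 → extends → [9, 10]
3 → replaces 9 → [3, 10]
5 → replaces 10 → [3, 5]
5 → already a tail → [3, 5]
13 → extends → [3, 5, 13]
13 → already a tail → [3, 5, 13]
5 → already a tail → [3, 5, 13]
5 → already a tail → [3, 5, 13]
3 → already a tail → [3, 5, 13]
6 → replaces 13 → [3, 5, 6]
Longest strictly increasing subsequence has length 3, so deletions = 12 − 3 = 9.

9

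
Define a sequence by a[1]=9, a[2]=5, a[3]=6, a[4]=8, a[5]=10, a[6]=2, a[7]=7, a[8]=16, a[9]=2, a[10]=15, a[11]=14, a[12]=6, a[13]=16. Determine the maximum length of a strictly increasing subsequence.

6

Let dp[i] be the length of the longest such subsequence ending at index i:
i:      1  2  3  4  5  6  7  8  9 10 11 12 13
a[i]:   9  5  6  8 10  2  7 16  2 15 14  6 16
dp:     1  1  2  3  4  1  3  5  1  5  5  2  6
Maximum dp value is 6.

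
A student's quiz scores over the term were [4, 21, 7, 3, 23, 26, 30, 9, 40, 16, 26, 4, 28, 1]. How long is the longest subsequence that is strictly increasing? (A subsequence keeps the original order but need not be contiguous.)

6

Track the smallest tail for each achievable length (strict):
4 → extends → [4]
21 → extends → [4, 21]
7 → replaces 21 → [4, 7]
3 → replaces 4 → [3, 7]
23 → extends → [3, 7, 23]
26 → extends → [3, 7, 23, 26]
30 → extends → [3, 7, 23, 26, 30]
9 → replaces 23 → [3, 7, 9, 26, 30]
40 → extends → [3, 7, 9, 26, 30, 40]
16 → replaces 26 → [3, 7, 9, 16, 30, 40]
26 → replaces 30 → [3, 7, 9, 16, 26, 40]
4 → replaces 7 → [3, 4, 9, 16, 26, 40]
28 → replaces 40 → [3, 4, 9, 16, 26, 28]
1 → replaces 3 → [1, 4, 9, 16, 26, 28]
Six tails, so the longest strictly increasing subsequence has length 6 (e.g. 4, 21, 23, 26, 30, 40).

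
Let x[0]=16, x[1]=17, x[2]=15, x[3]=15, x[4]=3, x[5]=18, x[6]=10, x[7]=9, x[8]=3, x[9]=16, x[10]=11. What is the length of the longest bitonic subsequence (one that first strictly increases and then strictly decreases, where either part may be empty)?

inc[i] = longest strictly increasing subsequence ending at i; dec[i] = longest strictly decreasing subsequence starting at i:
i:      0  1  2  3  4  5  6  7  8  9 10
x[i]:  16 17 15 15  3 18 10  9  3 16 11
inc:    1  2  1  1  1  3  2  2  1  3  3
dec:    5  5  4  4  1  4  3  2  1  2  1
Best peak at i=1 (value 17): inc=2, dec=5, length 2+5−1 = 6.

6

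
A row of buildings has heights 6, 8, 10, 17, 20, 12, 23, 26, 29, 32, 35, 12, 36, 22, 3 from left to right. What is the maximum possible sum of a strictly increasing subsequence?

Let S[i] be the best sum of a strictly increasing subsequence ending at i:
i:       1   2   3   4   5   6   7   8   9  10  11  12  13  14  15
a[i]:    6   8  10  17  20  12  23  26  29  32  35  12  36  22   3
S:       6  14  24  41  61  36  84 110 139 171 206  36 242  83   3
Maximum is 242 (e.g. 6 + 8 + 10 + 17 + 20 + 23 + 26 + 29 + 32 + 35 + 36).

242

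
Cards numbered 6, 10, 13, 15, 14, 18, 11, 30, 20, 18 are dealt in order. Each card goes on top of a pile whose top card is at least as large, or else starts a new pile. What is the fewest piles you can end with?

6

Place each on the leftmost legal pile:
6 → new pile 1 (tops now [6])
10 → new pile 2 (tops now [6, 10])
13 → new pile 3 (tops now [6, 10, 13])
15 → new pile 4 (tops now [6, 10, 13, 15])
14 → pile 4 (tops now [6, 10, 13, 14])
18 → new pile 5 (tops now [6, 10, 13, 14, 18])
11 → pile 3 (tops now [6, 10, 11, 14, 18])
30 → new pile 6 (tops now [6, 10, 11, 14, 18, 30])
20 → pile 6 (tops now [6, 10, 11, 14, 18, 20])
18 → pile 5 (tops now [6, 10, 11, 14, 18, 20])
Six piles.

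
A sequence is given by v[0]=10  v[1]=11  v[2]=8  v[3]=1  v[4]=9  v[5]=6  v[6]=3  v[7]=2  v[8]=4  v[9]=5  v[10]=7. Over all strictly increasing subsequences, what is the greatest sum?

21

Let S[i] be the best sum of a strictly increasing subsequence ending at i:
i:      0  1  2  3  4  5  6  7  8  9 10
v[i]:  10 11  8  1  9  6  3  2  4  5  7
S:     10 21  8  1 17  7  4  3  8 13 20
Maximum is 21 (e.g. 10 + 11).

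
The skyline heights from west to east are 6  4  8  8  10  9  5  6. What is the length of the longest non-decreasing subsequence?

Track the smallest tail for each achievable length (allowing ties):
6 → extends → [6]
4 → replaces 6 → [4]
8 → extends → [4, 8]
8 → extends → [4, 8, 8]
10 → extends → [4, 8, 8, 10]
9 → replaces 10 → [4, 8, 8, 9]
5 → replaces 8 → [4, 5, 8, 9]
6 → replaces 8 → [4, 5, 6, 9]
Four tails, so the longest non-decreasing subsequence has length 4 (e.g. 6, 8, 8, 10).

4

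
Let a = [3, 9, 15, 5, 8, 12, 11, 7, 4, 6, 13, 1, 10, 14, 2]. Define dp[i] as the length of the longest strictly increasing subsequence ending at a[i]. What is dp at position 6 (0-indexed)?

4

dp[i] = 1 + max{dp[j] : j<i, a[j]<a[i]} (or 1 if no such j):
i:      0  1  2  3  4  5  6  7  8  9 10 11 12 13 14
a[i]:   3  9 15  5  8 12 11  7  4  6 13  1 10 14  2
dp:     1  2  3  2  3  4  4  3  2  3  5  1  4  6  2
At index 6 the value is 4.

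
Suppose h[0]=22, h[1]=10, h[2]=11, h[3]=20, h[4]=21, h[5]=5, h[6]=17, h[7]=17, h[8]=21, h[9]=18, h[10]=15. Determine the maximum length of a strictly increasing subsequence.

Let dp[i] be the length of the longest such subsequence ending at index i:
i:      0  1  2  3  4  5  6  7  8  9 10
h[i]:  22 10 11 20 21  5 17 17 21 18 15
dp:     1  1  2  3  4  1  3  3  4  4  3
Maximum dp value is 4.

4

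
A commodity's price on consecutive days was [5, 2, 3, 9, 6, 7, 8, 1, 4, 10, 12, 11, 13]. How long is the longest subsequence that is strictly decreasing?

3

Negate each value so 'decreasing' becomes 'increasing', then run patience tails on the negated sequence:
-5 → extends → [-5]
-2 → extends → [-5, -2]
-3 → replaces -2 → [-5, -3]
-9 → replaces -5 → [-9, -3]
-6 → replaces -3 → [-9, -6]
-7 → replaces -6 → [-9, -7]
-8 → replaces -7 → [-9, -8]
-1 → extends → [-9, -8, -1]
-4 → replaces -1 → [-9, -8, -4]
-10 → replaces -9 → [-10, -8, -4]
-12 → replaces -10 → [-12, -8, -4]
-11 → replaces -8 → [-12, -11, -4]
-13 → replaces -12 → [-13, -11, -4]
Three tails, so the longest strictly decreasing subsequence of the original has length 3.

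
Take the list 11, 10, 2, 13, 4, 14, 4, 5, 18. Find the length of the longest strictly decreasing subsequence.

Let dp[i] be the longest strictly decreasing subsequence ending at i:
i:      1  2  3  4  5  6  7  8  9
a[i]:  11 10  2 13  4 14  4  5 18
dp:     1  2  3  1  3  1  3  3  1
Maximum is 3.

3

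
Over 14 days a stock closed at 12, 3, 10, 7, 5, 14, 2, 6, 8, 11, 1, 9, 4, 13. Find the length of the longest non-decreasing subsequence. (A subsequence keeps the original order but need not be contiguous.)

6

Let dp[i] be the length of the longest such subsequence ending at index i:
i:      1  2  3  4  5  6  7  8  9 10 11 12 13 14
a[i]:  12  3 10  7  5 14  2  6  8 11  1  9  4 13
dp:     1  1  2  2  2  3  1  3  4  5  1  5  2  6
Maximum dp value is 6.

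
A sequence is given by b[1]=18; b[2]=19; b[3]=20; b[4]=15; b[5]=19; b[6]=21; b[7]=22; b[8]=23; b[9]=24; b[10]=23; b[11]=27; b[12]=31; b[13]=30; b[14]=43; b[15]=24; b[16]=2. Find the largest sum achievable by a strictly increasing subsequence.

248

Let S[i] be the best sum of a strictly increasing subsequence ending at i:
i:       1   2   3   4   5   6   7   8   9  10  11  12  13  14  15  16
b[i]:   18  19  20  15  19  21  22  23  24  23  27  31  30  43  24   2
S:      18  37  57  15  37  78 100 123 147 123 174 205 204 248 147   2
Maximum is 248 (e.g. 18 + 19 + 20 + 21 + 22 + 23 + 24 + 27 + 31 + 43).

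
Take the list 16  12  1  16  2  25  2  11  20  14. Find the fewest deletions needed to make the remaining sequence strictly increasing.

Fewest deletions = n − (longest strictly increasing subsequence).
i:      1  2  3  4  5  6  7  8  9 10
a[i]:  16 12  1 16  2 25  2 11 20 14
dp:     1  1  1  2  2  3  2  3  4  4
max dp = 4, so deletions = 10 − 4 = 6.

6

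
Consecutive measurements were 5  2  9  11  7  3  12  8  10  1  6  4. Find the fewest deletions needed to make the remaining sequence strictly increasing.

8

Fewest deletions = n − (longest strictly increasing subsequence).
Patience tails:
5 → extends → [5]
2 → replaces 5 → [2]
9 → extends → [2, 9]
11 → extends → [2, 9, 11]
7 → replaces 9 → [2, 7, 11]
3 → replaces 7 → [2, 3, 11]
12 → extends → [2, 3, 11, 12]
8 → replaces 11 → [2, 3, 8, 12]
10 → replaces 12 → [2, 3, 8, 10]
1 → replaces 2 → [1, 3, 8, 10]
6 → replaces 8 → [1, 3, 6, 10]
4 → replaces 6 → [1, 3, 4, 10]
Longest strictly increasing subsequence has length 4, so deletions = 12 − 4 = 8.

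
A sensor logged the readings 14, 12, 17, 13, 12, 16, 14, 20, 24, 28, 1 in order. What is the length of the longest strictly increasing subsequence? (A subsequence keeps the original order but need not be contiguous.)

Track the smallest tail for each achievable length (strict):
14 → extends → [14]
12 → replaces 14 → [12]
17 → extends → [12, 17]
13 → replaces 17 → [12, 13]
12 → already a tail → [12, 13]
16 → extends → [12, 13, 16]
14 → replaces 16 → [12, 13, 14]
20 → extends → [12, 13, 14, 20]
24 → extends → [12, 13, 14, 20, 24]
28 → extends → [12, 13, 14, 20, 24, 28]
1 → replaces 12 → [1, 13, 14, 20, 24, 28]
Six tails, so the longest strictly increasing subsequence has length 6 (e.g. 12, 13, 16, 20, 24, 28).

6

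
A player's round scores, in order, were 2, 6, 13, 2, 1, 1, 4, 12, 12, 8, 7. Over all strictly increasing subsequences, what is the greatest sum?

21

Let S[i] be the best sum of a strictly increasing subsequence ending at i:
i:      1  2  3  4  5  6  7  8  9 10 11
a[i]:   2  6 13  2  1  1  4 12 12  8  7
S:      2  8 21  2  1  1  6 20 20 16 15
Maximum is 21 (e.g. 2 + 6 + 13).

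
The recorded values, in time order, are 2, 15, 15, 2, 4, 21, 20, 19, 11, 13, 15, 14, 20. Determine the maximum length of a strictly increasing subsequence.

6

Track the smallest tail for each achievable length (strict):
2 → extends → [2]
15 → extends → [2, 15]
15 → already a tail → [2, 15]
2 → already a tail → [2, 15]
4 → replaces 15 → [2, 4]
21 → extends → [2, 4, 21]
20 → replaces 21 → [2, 4, 20]
19 → replaces 20 → [2, 4, 19]
11 → replaces 19 → [2, 4, 11]
13 → extends → [2, 4, 11, 13]
15 → extends → [2, 4, 11, 13, 15]
14 → replaces 15 → [2, 4, 11, 13, 14]
20 → extends → [2, 4, 11, 13, 14, 20]
Six tails, so the longest strictly increasing subsequence has length 6 (e.g. 2, 4, 11, 13, 15, 20).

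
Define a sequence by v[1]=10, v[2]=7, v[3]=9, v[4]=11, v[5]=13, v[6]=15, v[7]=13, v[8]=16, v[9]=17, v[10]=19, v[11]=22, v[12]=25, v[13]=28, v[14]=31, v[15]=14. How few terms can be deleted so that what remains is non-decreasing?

3

Fewest deletions = n − (longest non-decreasing subsequence).
i:      1  2  3  4  5  6  7  8  9 10 11 12 13 14 15
v[i]:  10  7  9 11 13 15 13 16 17 19 22 25 28 31 14
dp:     1  1  2  3  4  5  5  6  7  8  9 10 11 12  6
max dp = 12, so deletions = 15 − 12 = 3.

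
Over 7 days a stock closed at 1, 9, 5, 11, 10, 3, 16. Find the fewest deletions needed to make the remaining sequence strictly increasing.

3

Fewest deletions = n − (longest strictly increasing subsequence).
Patience tails:
1 → extends → [1]
9 → extends → [1, 9]
5 → replaces 9 → [1, 5]
11 → extends → [1, 5, 11]
10 → replaces 11 → [1, 5, 10]
3 → replaces 5 → [1, 3, 10]
16 → extends → [1, 3, 10, 16]
Longest strictly increasing subsequence has length 4, so deletions = 7 − 4 = 3.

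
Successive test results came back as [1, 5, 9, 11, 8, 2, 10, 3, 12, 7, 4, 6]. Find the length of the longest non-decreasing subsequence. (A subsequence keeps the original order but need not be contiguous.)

Track the smallest tail for each achievable length (allowing ties):
1 → extends → [1]
5 → extends → [1, 5]
9 → extends → [1, 5, 9]
11 → extends → [1, 5, 9, 11]
8 → replaces 9 → [1, 5, 8, 11]
2 → replaces 5 → [1, 2, 8, 11]
10 → replaces 11 → [1, 2, 8, 10]
3 → replaces 8 → [1, 2, 3, 10]
12 → extends → [1, 2, 3, 10, 12]
7 → replaces 10 → [1, 2, 3, 7, 12]
4 → replaces 7 → [1, 2, 3, 4, 12]
6 → replaces 12 → [1, 2, 3, 4, 6]
Five tails, so the longest non-decreasing subsequence has length 5 (e.g. 1, 5, 9, 11, 12).

5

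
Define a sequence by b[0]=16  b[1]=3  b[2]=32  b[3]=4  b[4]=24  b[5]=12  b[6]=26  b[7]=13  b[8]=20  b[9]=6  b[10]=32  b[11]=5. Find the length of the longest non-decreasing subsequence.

Let dp[i] be the length of the longest such subsequence ending at index i:
i:      0  1  2  3  4  5  6  7  8  9 10 11
b[i]:  16  3 32  4 24 12 26 13 20  6 32  5
dp:     1  1  2  2  3  3  4  4  5  3  6  3
Maximum dp value is 6.

6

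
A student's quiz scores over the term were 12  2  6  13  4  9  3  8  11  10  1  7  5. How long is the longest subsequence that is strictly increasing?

Track the smallest tail for each achievable length (strict):
12 → extends → [12]
2 → replaces 12 → [2]
6 → extends → [2, 6]
13 → extends → [2, 6, 13]
4 → replaces 6 → [2, 4, 13]
9 → replaces 13 → [2, 4, 9]
3 → replaces 4 → [2, 3, 9]
8 → replaces 9 → [2, 3, 8]
11 → extends → [2, 3, 8, 11]
10 → replaces 11 → [2, 3, 8, 10]
1 → replaces 2 → [1, 3, 8, 10]
7 → replaces 8 → [1, 3, 7, 10]
5 → replaces 7 → [1, 3, 5, 10]
Four tails, so the longest strictly increasing subsequence has length 4 (e.g. 2, 6, 9, 11).

4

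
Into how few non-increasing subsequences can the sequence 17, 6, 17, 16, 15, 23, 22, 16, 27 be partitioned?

Place each on the leftmost legal pile:
17 → new pile 1 (tops now [17])
6 → pile 1 (tops now [6])
17 → new pile 2 (tops now [6, 17])
16 → pile 2 (tops now [6, 16])
15 → pile 2 (tops now [6, 15])
23 → new pile 3 (tops now [6, 15, 23])
22 → pile 3 (tops now [6, 15, 22])
16 → pile 3 (tops now [6, 15, 16])
27 → new pile 4 (tops now [6, 15, 16, 27])
Four piles.

4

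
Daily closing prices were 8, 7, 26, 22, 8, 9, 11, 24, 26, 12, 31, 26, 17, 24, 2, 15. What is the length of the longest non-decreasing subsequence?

7

Let dp[i] be the length of the longest such subsequence ending at index i:
i:      1  2  3  4  5  6  7  8  9 10 11 12 13 14 15 16
a[i]:   8  7 26 22  8  9 11 24 26 12 31 26 17 24  2 15
dp:     1  1  2  2  2  3  4  5  6  5  7  7  6  7  1  6
Maximum dp value is 7.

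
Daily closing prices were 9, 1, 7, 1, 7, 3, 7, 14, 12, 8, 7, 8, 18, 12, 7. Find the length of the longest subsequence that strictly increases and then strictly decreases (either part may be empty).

inc[i] = longest strictly increasing subsequence ending at i; dec[i] = longest strictly decreasing subsequence starting at i:
i:      1  2  3  4  5  6  7  8  9 10 11 12 13 14 15
a[i]:   9  1  7  1  7  3  7 14 12  8  7  8 18 12  7
inc:    1  1  2  1  2  2  3  4  4  4  3  4  5  5  3
dec:    3  1  2  1  2  1  1  4  3  2  1  2  3  2  1
Best peak at i=8 (value 14): inc=4, dec=4, length 4+4−1 = 7.

7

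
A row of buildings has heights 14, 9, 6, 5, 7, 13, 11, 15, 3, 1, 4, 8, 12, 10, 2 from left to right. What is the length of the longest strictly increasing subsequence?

Track the smallest tail for each achievable length (strict):
14 → extends → [14]
9 → replaces 14 → [9]
6 → replaces 9 → [6]
5 → replaces 6 → [5]
7 → extends → [5, 7]
13 → extends → [5, 7, 13]
11 → replaces 13 → [5, 7, 11]
15 → extends → [5, 7, 11, 15]
3 → replaces 5 → [3, 7, 11, 15]
1 → replaces 3 → [1, 7, 11, 15]
4 → replaces 7 → [1, 4, 11, 15]
8 → replaces 11 → [1, 4, 8, 15]
12 → replaces 15 → [1, 4, 8, 12]
10 → replaces 12 → [1, 4, 8, 10]
2 → replaces 4 → [1, 2, 8, 10]
Four tails, so the longest strictly increasing subsequence has length 4 (e.g. 6, 7, 13, 15).

4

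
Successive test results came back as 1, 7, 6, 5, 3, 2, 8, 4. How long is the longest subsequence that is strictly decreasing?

5

Negate each value so 'decreasing' becomes 'increasing', then run patience tails on the negated sequence:
-1 → extends → [-1]
-7 → replaces -1 → [-7]
-6 → extends → [-7, -6]
-5 → extends → [-7, -6, -5]
-3 → extends → [-7, -6, -5, -3]
-2 → extends → [-7, -6, -5, -3, -2]
-8 → replaces -7 → [-8, -6, -5, -3, -2]
-4 → replaces -3 → [-8, -6, -5, -4, -2]
Five tails, so the longest strictly decreasing subsequence of the original has length 5.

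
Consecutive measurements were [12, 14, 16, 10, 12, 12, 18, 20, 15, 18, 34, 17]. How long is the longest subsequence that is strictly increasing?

6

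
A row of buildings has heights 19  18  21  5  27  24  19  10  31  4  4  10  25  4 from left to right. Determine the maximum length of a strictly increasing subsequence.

Let dp[i] be the length of the longest such subsequence ending at index i:
i:      1  2  3  4  5  6  7  8  9 10 11 12 13 14
a[i]:  19 18 21  5 27 24 19 10 31  4  4 10 25  4
dp:     1  1  2  1  3  3  2  2  4  1  1  2  4  1
Maximum dp value is 4.

4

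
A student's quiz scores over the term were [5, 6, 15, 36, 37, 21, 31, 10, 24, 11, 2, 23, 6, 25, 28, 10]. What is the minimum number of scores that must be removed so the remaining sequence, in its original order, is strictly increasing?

9

Fewest deletions = n − (longest strictly increasing subsequence).
Patience tails:
5 → extends → [5]
6 → extends → [5, 6]
15 → extends → [5, 6, 15]
36 → extends → [5, 6, 15, 36]
37 → extends → [5, 6, 15, 36, 37]
21 → replaces 36 → [5, 6, 15, 21, 37]
31 → replaces 37 → [5, 6, 15, 21, 31]
10 → replaces 15 → [5, 6, 10, 21, 31]
24 → replaces 31 → [5, 6, 10, 21, 24]
11 → replaces 21 → [5, 6, 10, 11, 24]
2 → replaces 5 → [2, 6, 10, 11, 24]
23 → replaces 24 → [2, 6, 10, 11, 23]
6 → already a tail → [2, 6, 10, 11, 23]
25 → extends → [2, 6, 10, 11, 23, 25]
28 → extends → [2, 6, 10, 11, 23, 25, 28]
10 → already a tail → [2, 6, 10, 11, 23, 25, 28]
Longest strictly increasing subsequence has length 7, so deletions = 16 − 7 = 9.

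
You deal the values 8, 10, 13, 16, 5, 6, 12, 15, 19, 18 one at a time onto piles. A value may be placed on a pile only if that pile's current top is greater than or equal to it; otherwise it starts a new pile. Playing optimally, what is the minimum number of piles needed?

Place each on the leftmost legal pile:
8 → new pile 1 (tops now [8])
10 → new pile 2 (tops now [8, 10])
13 → new pile 3 (tops now [8, 10, 13])
16 → new pile 4 (tops now [8, 10, 13, 16])
5 → pile 1 (tops now [5, 10, 13, 16])
6 → pile 2 (tops now [5, 6, 13, 16])
12 → pile 3 (tops now [5, 6, 12, 16])
15 → pile 4 (tops now [5, 6, 12, 15])
19 → new pile 5 (tops now [5, 6, 12, 15, 19])
18 → pile 5 (tops now [5, 6, 12, 15, 18])
Five piles.

5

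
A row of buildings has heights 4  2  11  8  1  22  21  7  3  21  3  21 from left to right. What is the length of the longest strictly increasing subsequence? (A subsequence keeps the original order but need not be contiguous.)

Let dp[i] be the length of the longest such subsequence ending at index i:
i:      1  2  3  4  5  6  7  8  9 10 11 12
a[i]:   4  2 11  8  1 22 21  7  3 21  3 21
dp:     1  1  2  2  1  3  3  2  2  3  2  3
Maximum dp value is 3.

3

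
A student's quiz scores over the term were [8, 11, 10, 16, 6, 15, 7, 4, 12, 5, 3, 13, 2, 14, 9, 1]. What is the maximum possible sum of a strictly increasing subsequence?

58

Let S[i] be the best sum of a strictly increasing subsequence ending at i:
i:      1  2  3  4  5  6  7  8  9 10 11 12 13 14 15 16
a[i]:   8 11 10 16  6 15  7  4 12  5  3 13  2 14  9  1
S:      8 19 18 35  6 34 13  4 31  9  3 44  2 58 22  1
Maximum is 58 (e.g. 8 + 11 + 12 + 13 + 14).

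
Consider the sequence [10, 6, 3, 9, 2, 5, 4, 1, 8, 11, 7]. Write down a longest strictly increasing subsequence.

3, 5, 8, 11

Patience tails give the LIS length; then backtrack through the dp parents:
10 → extends → [10]
6 → replaces 10 → [6]
3 → replaces 6 → [3]
9 → extends → [3, 9]
2 → replaces 3 → [2, 9]
5 → replaces 9 → [2, 5]
4 → replaces 5 → [2, 4]
1 → replaces 2 → [1, 4]
8 → extends → [1, 4, 8]
11 → extends → [1, 4, 8, 11]
7 → replaces 8 → [1, 4, 7, 11]
Length 4; one witness is 3, 5, 8, 11.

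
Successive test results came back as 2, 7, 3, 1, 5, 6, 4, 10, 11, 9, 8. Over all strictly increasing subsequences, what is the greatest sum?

Let S[i] be the best sum of a strictly increasing subsequence ending at i:
i:      1  2  3  4  5  6  7  8  9 10 11
a[i]:   2  7  3  1  5  6  4 10 11  9  8
S:      2  9  5  1 10 16  9 26 37 25 24
Maximum is 37 (e.g. 2 + 3 + 5 + 6 + 10 + 11).

37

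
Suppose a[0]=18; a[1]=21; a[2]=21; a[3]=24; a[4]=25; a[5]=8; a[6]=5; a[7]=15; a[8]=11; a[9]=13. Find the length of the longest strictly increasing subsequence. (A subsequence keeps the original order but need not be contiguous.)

4

Track the smallest tail for each achievable length (strict):
18 → extends → [18]
21 → extends → [18, 21]
21 → already a tail → [18, 21]
24 → extends → [18, 21, 24]
25 → extends → [18, 21, 24, 25]
8 → replaces 18 → [8, 21, 24, 25]
5 → replaces 8 → [5, 21, 24, 25]
15 → replaces 21 → [5, 15, 24, 25]
11 → replaces 15 → [5, 11, 24, 25]
13 → replaces 24 → [5, 11, 13, 25]
Four tails, so the longest strictly increasing subsequence has length 4 (e.g. 18, 21, 24, 25).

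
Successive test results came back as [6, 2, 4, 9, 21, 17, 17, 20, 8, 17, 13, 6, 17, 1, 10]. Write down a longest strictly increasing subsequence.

Patience tails give the LIS length; then backtrack through the dp parents:
6 → extends → [6]
2 → replaces 6 → [2]
4 → extends → [2, 4]
9 → extends → [2, 4, 9]
21 → extends → [2, 4, 9, 21]
17 → replaces 21 → [2, 4, 9, 17]
17 → already a tail → [2, 4, 9, 17]
20 → extends → [2, 4, 9, 17, 20]
8 → replaces 9 → [2, 4, 8, 17, 20]
17 → already a tail → [2, 4, 8, 17, 20]
13 → replaces 17 → [2, 4, 8, 13, 20]
6 → replaces 8 → [2, 4, 6, 13, 20]
17 → replaces 20 → [2, 4, 6, 13, 17]
1 → replaces 2 → [1, 4, 6, 13, 17]
10 → replaces 13 → [1, 4, 6, 10, 17]
Length 5; one witness is 2, 4, 9, 17, 20.

2, 4, 9, 17, 20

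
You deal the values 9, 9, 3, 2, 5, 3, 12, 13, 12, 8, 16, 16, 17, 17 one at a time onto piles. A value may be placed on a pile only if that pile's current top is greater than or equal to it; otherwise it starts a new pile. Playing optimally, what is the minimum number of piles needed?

The minimum number of non-increasing subsequences covering a sequence equals the length of its longest strictly increasing subsequence.
LIS length is 6 (e.g. 3, 5, 12, 13, 16, 17), so 6 piles are needed.

6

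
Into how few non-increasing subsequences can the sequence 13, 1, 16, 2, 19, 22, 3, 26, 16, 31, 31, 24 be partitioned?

6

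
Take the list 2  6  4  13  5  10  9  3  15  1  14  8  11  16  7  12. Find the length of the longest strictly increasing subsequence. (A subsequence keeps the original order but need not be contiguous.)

Let dp[i] be the length of the longest such subsequence ending at index i:
i:      1  2  3  4  5  6  7  8  9 10 11 12 13 14 15 16
a[i]:   2  6  4 13  5 10  9  3 15  1 14  8 11 16  7 12
dp:     1  2  2  3  3  4  4  2  5  1  5  4  5  6  4  6
Maximum dp value is 6.

6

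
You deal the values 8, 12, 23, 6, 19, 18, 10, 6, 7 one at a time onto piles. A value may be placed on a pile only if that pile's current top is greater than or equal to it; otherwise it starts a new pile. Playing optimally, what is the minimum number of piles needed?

Place each on the leftmost legal pile:
8 → new pile 1 (tops now [8])
12 → new pile 2 (tops now [8, 12])
23 → new pile 3 (tops now [8, 12, 23])
6 → pile 1 (tops now [6, 12, 23])
19 → pile 3 (tops now [6, 12, 19])
18 → pile 3 (tops now [6, 12, 18])
10 → pile 2 (tops now [6, 10, 18])
6 → pile 1 (tops now [6, 10, 18])
7 → pile 2 (tops now [6, 7, 18])
Three piles.

3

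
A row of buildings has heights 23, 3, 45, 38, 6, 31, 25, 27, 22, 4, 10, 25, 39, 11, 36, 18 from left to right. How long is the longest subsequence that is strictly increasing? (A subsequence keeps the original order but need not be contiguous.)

Let dp[i] be the length of the longest such subsequence ending at index i:
i:      1  2  3  4  5  6  7  8  9 10 11 12 13 14 15 16
a[i]:  23  3 45 38  6 31 25 27 22  4 10 25 39 11 36 18
dp:     1  1  2  2  2  3  3  4  3  2  3  4  5  4  5  5
Maximum dp value is 5.

5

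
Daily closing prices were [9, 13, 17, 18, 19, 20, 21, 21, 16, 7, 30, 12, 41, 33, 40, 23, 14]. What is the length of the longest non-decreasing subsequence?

Track the smallest tail for each achievable length (allowing ties):
9 → extends → [9]
13 → extends → [9, 13]
17 → extends → [9, 13, 17]
18 → extends → [9, 13, 17, 18]
19 → extends → [9, 13, 17, 18, 19]
20 → extends → [9, 13, 17, 18, 19, 20]
21 → extends → [9, 13, 17, 18, 19, 20, 21]
21 → extends → [9, 13, 17, 18, 19, 20, 21, 21]
16 → replaces 17 → [9, 13, 16, 18, 19, 20, 21, 21]
7 → replaces 9 → [7, 13, 16, 18, 19, 20, 21, 21]
30 → extends → [7, 13, 16, 18, 19, 20, 21, 21, 30]
12 → replaces 13 → [7, 12, 16, 18, 19, 20, 21, 21, 30]
41 → extends → [7, 12, 16, 18, 19, 20, 21, 21, 30, 41]
33 → replaces 41 → [7, 12, 16, 18, 19, 20, 21, 21, 30, 33]
40 → extends → [7, 12, 16, 18, 19, 20, 21, 21, 30, 33, 40]
23 → replaces 30 → [7, 12, 16, 18, 19, 20, 21, 21, 23, 33, 40]
14 → replaces 16 → [7, 12, 14, 18, 19, 20, 21, 21, 23, 33, 40]
Eleven tails, so the longest non-decreasing subsequence has length 11 (e.g. 9, 13, 17, 18, 19, 20, 21, 21, 30, 33, 40).

11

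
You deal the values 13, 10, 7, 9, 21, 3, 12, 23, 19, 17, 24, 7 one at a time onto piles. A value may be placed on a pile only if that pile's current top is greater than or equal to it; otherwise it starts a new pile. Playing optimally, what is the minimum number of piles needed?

Place each on the leftmost legal pile:
13 → new pile 1 (tops now [13])
10 → pile 1 (tops now [10])
7 → pile 1 (tops now [7])
9 → new pile 2 (tops now [7, 9])
21 → new pile 3 (tops now [7, 9, 21])
3 → pile 1 (tops now [3, 9, 21])
12 → pile 3 (tops now [3, 9, 12])
23 → new pile 4 (tops now [3, 9, 12, 23])
19 → pile 4 (tops now [3, 9, 12, 19])
17 → pile 4 (tops now [3, 9, 12, 17])
24 → new pile 5 (tops now [3, 9, 12, 17, 24])
7 → pile 2 (tops now [3, 7, 12, 17, 24])
Five piles.

5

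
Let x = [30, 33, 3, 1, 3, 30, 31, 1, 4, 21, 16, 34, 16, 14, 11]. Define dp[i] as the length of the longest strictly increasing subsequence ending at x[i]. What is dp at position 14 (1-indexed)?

4

dp[i] = 1 + max{dp[j] : j<i, x[j]<x[i]} (or 1 if no such j):
i:      1  2  3  4  5  6  7  8  9 10 11 12 13 14 15
x[i]:  30 33  3  1  3 30 31  1  4 21 16 34 16 14 11
dp:     1  2  1  1  2  3  4  1  3  4  4  5  4  4  4
At index 14 the value is 4.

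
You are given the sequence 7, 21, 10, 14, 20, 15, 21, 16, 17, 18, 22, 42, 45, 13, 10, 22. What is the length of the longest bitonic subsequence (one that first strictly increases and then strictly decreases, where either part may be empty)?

inc[i] = longest strictly increasing subsequence ending at i; dec[i] = longest strictly decreasing subsequence starting at i:
i:      1  2  3  4  5  6  7  8  9 10 11 12 13 14 15 16
a[i]:   7 21 10 14 20 15 21 16 17 18 22 42 45 13 10 22
inc:    1  2  2  3  4  4  5  5  6  7  8  9 10  3  2  8
dec:    1  5  1  3  4  3  4  3  3  3  3  3  3  2  1  1
Best peak at i=13 (value 45): inc=10, dec=3, length 10+3−1 = 12.

12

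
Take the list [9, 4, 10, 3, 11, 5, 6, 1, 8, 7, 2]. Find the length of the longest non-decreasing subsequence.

4

Track the smallest tail for each achievable length (allowing ties):
9 → extends → [9]
4 → replaces 9 → [4]
10 → extends → [4, 10]
3 → replaces 4 → [3, 10]
11 → extends → [3, 10, 11]
5 → replaces 10 → [3, 5, 11]
6 → replaces 11 → [3, 5, 6]
1 → replaces 3 → [1, 5, 6]
8 → extends → [1, 5, 6, 8]
7 → replaces 8 → [1, 5, 6, 7]
2 → replaces 5 → [1, 2, 6, 7]
Four tails, so the longest non-decreasing subsequence has length 4 (e.g. 4, 5, 6, 8).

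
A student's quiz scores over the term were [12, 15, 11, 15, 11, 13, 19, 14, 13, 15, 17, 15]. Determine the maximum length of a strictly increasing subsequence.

5

Track the smallest tail for each achievable length (strict):
12 → extends → [12]
15 → extends → [12, 15]
11 → replaces 12 → [11, 15]
15 → already a tail → [11, 15]
11 → already a tail → [11, 15]
13 → replaces 15 → [11, 13]
19 → extends → [11, 13, 19]
14 → replaces 19 → [11, 13, 14]
13 → already a tail → [11, 13, 14]
15 → extends → [11, 13, 14, 15]
17 → extends → [11, 13, 14, 15, 17]
15 → already a tail → [11, 13, 14, 15, 17]
Five tails, so the longest strictly increasing subsequence has length 5 (e.g. 12, 13, 14, 15, 17).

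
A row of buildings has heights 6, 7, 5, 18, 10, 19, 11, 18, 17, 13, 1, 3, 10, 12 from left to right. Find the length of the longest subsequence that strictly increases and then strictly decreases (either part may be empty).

8

inc[i] = longest strictly increasing subsequence ending at i; dec[i] = longest strictly decreasing subsequence starting at i:
i:      1  2  3  4  5  6  7  8  9 10 11 12 13 14
a[i]:   6  7  5 18 10 19 11 18 17 13  1  3 10 12
inc:    1  2  1  3  3  4  4  5  5  5  1  2  3  5
dec:    3  3  2  4  2  5  2  4  3  2  1  1  1  1
Best peak at i=6 (value 19): inc=4, dec=5, length 4+5−1 = 8.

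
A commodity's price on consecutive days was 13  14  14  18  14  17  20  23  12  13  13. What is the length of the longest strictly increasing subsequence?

5

Track the smallest tail for each achievable length (strict):
13 → extends → [13]
14 → extends → [13, 14]
14 → already a tail → [13, 14]
18 → extends → [13, 14, 18]
14 → already a tail → [13, 14, 18]
17 → replaces 18 → [13, 14, 17]
20 → extends → [13, 14, 17, 20]
23 → extends → [13, 14, 17, 20, 23]
12 → replaces 13 → [12, 14, 17, 20, 23]
13 → replaces 14 → [12, 13, 17, 20, 23]
13 → already a tail → [12, 13, 17, 20, 23]
Five tails, so the longest strictly increasing subsequence has length 5 (e.g. 13, 14, 18, 20, 23).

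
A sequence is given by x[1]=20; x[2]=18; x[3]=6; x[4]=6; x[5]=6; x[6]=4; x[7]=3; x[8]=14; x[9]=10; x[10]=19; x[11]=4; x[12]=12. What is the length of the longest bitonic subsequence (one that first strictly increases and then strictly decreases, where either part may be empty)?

5

inc[i] = longest strictly increasing subsequence ending at i; dec[i] = longest strictly decreasing subsequence starting at i:
i:      1  2  3  4  5  6  7  8  9 10 11 12
x[i]:  20 18  6  6  6  4  3 14 10 19  4 12
inc:    1  1  1  1  1  1  1  2  2  3  2  3
dec:    5  4  3  3  3  2  1  3  2  2  1  1
Best peak at i=1 (value 20): inc=1, dec=5, length 1+5−1 = 5.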